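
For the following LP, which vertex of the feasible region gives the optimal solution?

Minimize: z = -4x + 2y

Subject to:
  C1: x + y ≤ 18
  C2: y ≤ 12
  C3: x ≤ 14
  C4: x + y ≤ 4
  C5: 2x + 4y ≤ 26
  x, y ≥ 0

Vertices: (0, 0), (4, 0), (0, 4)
(4, 0) with z = -16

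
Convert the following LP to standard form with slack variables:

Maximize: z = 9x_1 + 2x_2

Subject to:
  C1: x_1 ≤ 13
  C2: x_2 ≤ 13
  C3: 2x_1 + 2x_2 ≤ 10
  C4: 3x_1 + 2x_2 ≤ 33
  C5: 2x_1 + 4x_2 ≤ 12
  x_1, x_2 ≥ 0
max z = 9x_1 + 2x_2

s.t.
  x_1 + s1 = 13
  x_2 + s2 = 13
  2x_1 + 2x_2 + s3 = 10
  3x_1 + 2x_2 + s4 = 33
  2x_1 + 4x_2 + s5 = 12
  x_1, x_2, s1, s2, s3, s4, s5 ≥ 0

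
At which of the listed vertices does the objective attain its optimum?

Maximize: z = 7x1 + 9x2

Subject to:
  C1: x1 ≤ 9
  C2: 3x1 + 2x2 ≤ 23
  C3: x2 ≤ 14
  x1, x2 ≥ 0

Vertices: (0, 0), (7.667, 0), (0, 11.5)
(0, 11.5) with z = 103.5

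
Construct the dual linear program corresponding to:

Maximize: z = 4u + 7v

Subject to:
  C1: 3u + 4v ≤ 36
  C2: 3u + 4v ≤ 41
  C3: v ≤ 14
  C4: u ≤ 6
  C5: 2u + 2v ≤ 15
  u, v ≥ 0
Minimize: z = 36y1 + 41y2 + 14y3 + 6y4 + 15y5

Subject to:
  C1: -3y1 - 3y2 - y4 - 2y5 ≤ -4
  C2: -4y1 - 4y2 - y3 - 2y5 ≤ -7
  y1, y2, y3, y4, y5 ≥ 0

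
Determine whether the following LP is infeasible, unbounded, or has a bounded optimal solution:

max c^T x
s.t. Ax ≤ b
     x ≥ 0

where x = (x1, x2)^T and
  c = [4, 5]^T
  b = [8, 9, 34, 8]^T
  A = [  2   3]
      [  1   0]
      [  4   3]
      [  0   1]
The point (4, 0) satisfies every constraint, so the LP is feasible; the constraints give x1 ≤ 9 and x2 ≤ 8, which with x1, x2 ≥ 0 keep the feasible region inside a bounded box. A feasible, bounded LP attains a finite optimum at a vertex.

Evaluating z = 4x1 + 5x2 at each vertex:
  (0, 0): z = 0
  (4, 0): z = 16
  (0, 2.667): z = 13.33

The LP has an optimal solution: (4, 0) with z = 16.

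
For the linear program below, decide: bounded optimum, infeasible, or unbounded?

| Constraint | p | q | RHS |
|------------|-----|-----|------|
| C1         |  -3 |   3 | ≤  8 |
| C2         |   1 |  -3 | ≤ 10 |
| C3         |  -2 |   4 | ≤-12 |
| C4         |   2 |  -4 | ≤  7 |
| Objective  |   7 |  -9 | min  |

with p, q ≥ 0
C4 requires 2p - 4q ≤ 7, while C3 (-2p + 4q ≤ -12) is equivalent to 2p - 4q ≥ 12. Together they would need 12 ≤ 2p - 4q ≤ 7, which is impossible since 12 > 7. No point satisfies all constraints.

Infeasible: no point satisfies all constraints simultaneously.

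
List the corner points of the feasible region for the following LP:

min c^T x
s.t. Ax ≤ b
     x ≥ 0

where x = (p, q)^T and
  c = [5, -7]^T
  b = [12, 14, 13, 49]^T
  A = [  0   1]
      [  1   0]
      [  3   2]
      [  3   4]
Each vertex is the intersection of two constraint boundaries that also satisfies all remaining constraints:
  p = 0 and q = 0 → (0, 0)
  3p + 2q = 13 and q = 0 → (4.333, 0)
  3p + 2q = 13 and p = 0 → (0, 6.5)

Vertices: (0, 0), (4.333, 0), (0, 6.5)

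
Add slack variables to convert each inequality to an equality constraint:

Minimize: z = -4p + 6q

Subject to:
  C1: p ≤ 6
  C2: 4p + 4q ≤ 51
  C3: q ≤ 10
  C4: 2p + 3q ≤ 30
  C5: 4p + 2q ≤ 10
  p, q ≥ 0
min z = -4p + 6q

s.t.
  p + s1 = 6
  4p + 4q + s2 = 51
  q + s3 = 10
  2p + 3q + s4 = 30
  4p + 2q + s5 = 10
  p, q, s1, s2, s3, s4, s5 ≥ 0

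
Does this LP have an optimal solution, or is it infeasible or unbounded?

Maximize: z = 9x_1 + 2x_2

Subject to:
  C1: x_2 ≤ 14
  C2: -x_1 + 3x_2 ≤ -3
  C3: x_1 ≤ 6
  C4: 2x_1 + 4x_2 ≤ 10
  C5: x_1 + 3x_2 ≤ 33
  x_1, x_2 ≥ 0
The point (5, 0) satisfies every constraint, so the LP is feasible; the constraints give x_1 ≤ 6 and x_2 ≤ 14, which with x_1, x_2 ≥ 0 keep the feasible region inside a bounded box. A feasible, bounded LP attains a finite optimum at a vertex.

Evaluating z = 9x_1 + 2x_2 at each vertex:
  (3, 0): z = 27
  (5, 0): z = 45
  (4.2, 0.4): z = 38.6

Feasible with finite optimum z* = 45 at (5, 0).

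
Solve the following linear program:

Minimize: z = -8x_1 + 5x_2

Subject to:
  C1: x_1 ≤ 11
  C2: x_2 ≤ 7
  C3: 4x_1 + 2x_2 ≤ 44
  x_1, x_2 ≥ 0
Each vertex is the intersection of two constraint boundaries that also satisfies all remaining constraints:
  x_1 = 0 and x_2 = 0 → (0, 0)
  x_1 = 11 and 4x_1 + 2x_2 = 44 → (11, 0)
  x_2 = 7 and 4x_1 + 2x_2 = 44 → (7.5, 7)
  x_2 = 7 and x_1 = 0 → (0, 7)

Evaluating z = -8x_1 + 5x_2 at each vertex:
  (0, 0): z = 0
  (11, 0): z = -88
  (7.5, 7): z = -25
  (0, 7): z = 35

The minimum is at (11, 0) with z = -88.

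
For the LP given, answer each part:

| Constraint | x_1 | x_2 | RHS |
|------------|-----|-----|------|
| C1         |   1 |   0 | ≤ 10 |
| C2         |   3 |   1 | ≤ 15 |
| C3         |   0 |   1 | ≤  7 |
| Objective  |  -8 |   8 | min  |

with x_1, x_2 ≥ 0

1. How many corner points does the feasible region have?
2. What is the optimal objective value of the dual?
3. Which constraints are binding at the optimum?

1. 4
2. -40 (by strong duality, equal to the primal optimum)
3. C2, x_2 ≥ 0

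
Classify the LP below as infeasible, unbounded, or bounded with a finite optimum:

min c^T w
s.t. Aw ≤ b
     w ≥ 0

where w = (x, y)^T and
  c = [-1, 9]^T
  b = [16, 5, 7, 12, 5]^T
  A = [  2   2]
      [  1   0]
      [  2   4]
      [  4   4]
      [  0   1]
The point (3, 0) satisfies every constraint, so the LP is feasible; the constraints give x ≤ 5 and y ≤ 5, which with x, y ≥ 0 keep the feasible region inside a bounded box. A feasible, bounded LP attains a finite optimum at a vertex.

Evaluating z = -x + 9y at each vertex:
  (0, 0): z = 0
  (3, 0): z = -3
  (2.5, 0.5): z = 2
  (0, 1.75): z = 15.75

Feasible with finite optimum z* = -3 at (3, 0).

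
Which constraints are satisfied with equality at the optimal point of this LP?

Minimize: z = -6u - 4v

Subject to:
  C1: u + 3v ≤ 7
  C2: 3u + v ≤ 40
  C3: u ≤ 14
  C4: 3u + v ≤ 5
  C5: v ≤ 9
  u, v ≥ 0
Optimal: u = 1, v = 2
Slack at optimum:
  C1: slack = 0 (binding)
  C2: slack = 35
  C3: slack = 13
  C4: slack = 0 (binding)
  C5: slack = 7
  u ≥ 0: u = 1
  v ≥ 0: v = 2
Binding constraints: C1, C4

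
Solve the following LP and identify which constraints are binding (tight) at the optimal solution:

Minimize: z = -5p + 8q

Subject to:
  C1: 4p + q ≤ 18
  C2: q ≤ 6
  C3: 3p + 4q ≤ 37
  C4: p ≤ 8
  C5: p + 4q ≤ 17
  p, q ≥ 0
Optimal: p = 4.5, q = 0
Binding: C1, q ≥ 0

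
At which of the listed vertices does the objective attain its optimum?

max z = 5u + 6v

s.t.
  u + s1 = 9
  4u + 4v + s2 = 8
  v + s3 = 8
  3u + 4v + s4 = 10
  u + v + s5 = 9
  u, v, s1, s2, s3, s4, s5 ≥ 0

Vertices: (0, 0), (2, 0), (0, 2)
Evaluating z = 5u + 6v at each vertex:
  (0, 0): z = 0
  (2, 0): z = 10
  (0, 2): z = 12

The largest value is z = 12, attained at (0, 2).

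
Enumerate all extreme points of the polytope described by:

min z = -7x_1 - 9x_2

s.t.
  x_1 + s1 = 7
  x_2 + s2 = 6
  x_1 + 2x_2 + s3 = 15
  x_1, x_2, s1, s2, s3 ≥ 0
Each vertex is the intersection of two constraint boundaries that also satisfies all remaining constraints:
  x_1 = 0 and x_2 = 0 → (0, 0)
  x_1 = 7 and x_2 = 0 → (7, 0)
  x_1 = 7 and x_1 + 2x_2 = 15 → (7, 4)
  x_2 = 6 and x_1 + 2x_2 = 15 → (3, 6)
  x_2 = 6 and x_1 = 0 → (0, 6)

Vertices: (0, 0), (7, 0), (7, 4), (3, 6), (0, 6)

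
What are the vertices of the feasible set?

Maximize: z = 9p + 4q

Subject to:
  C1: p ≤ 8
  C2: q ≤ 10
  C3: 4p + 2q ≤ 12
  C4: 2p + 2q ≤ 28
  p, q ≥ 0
Each vertex is the intersection of two constraint boundaries that also satisfies all remaining constraints:
  p = 0 and q = 0 → (0, 0)
  4p + 2q = 12 and q = 0 → (3, 0)
  4p + 2q = 12 and p = 0 → (0, 6)

Vertices: (0, 0), (3, 0), (0, 6)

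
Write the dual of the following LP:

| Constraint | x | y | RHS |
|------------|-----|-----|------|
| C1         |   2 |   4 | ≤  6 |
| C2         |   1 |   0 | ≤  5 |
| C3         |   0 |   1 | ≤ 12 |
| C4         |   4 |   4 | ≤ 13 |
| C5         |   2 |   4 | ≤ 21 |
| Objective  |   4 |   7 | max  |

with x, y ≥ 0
Minimize: z = 6y1 + 5y2 + 12y3 + 13y4 + 21y5

Subject to:
  C1: -2y1 - y2 - 4y4 - 2y5 ≤ -4
  C2: -4y1 - y3 - 4y4 - 4y5 ≤ -7
  y1, y2, y3, y4, y5 ≥ 0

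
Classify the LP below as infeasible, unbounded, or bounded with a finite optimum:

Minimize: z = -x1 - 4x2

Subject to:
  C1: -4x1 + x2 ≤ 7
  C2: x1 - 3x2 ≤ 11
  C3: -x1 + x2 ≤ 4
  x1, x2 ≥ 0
Feasible point: (0, 0) satisfies every constraint, so the LP is feasible.
Direction d = (1, 1): for each constraint row a, a·d ≤ 0 —
  (-4)(1) + (1)(1) = -3 ≤ 0
  (1)(1) + (-3)(1) = -2 ≤ 0
  (-1)(1) + (1)(1) = 0 ≤ 0
and d ≥ 0, so (0, 0) + t·d stays feasible for every t ≥ 0. Along this ray z = -x1 - 4x2 changes by -5 per unit t, so z → −∞.

Unbounded — the objective can decrease without bound over the feasible region.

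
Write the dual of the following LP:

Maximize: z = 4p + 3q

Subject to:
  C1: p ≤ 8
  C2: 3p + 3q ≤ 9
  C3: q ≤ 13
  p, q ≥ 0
Minimize: z = 8y1 + 9y2 + 13y3

Subject to:
  C1: -y1 - 3y2 ≤ -4
  C2: -3y2 - y3 ≤ -3
  y1, y2, y3 ≥ 0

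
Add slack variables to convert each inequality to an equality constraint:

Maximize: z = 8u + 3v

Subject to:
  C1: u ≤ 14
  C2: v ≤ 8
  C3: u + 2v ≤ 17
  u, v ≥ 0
max z = 8u + 3v

s.t.
  u + s1 = 14
  v + s2 = 8
  u + 2v + s3 = 17
  u, v, s1, s2, s3 ≥ 0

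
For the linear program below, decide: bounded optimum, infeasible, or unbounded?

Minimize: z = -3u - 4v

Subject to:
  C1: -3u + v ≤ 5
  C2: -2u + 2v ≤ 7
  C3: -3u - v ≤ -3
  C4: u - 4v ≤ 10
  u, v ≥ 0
Feasible point: (1, 0) satisfies every constraint, so the LP is feasible.
Direction d = (1, 1): for each constraint row a, a·d ≤ 0 —
  (-3)(1) + (1)(1) = -2 ≤ 0
  (-2)(1) + (2)(1) = 0 ≤ 0
  (-3)(1) + (-1)(1) = -4 ≤ 0
  (1)(1) + (-4)(1) = -3 ≤ 0
and d ≥ 0, so (1, 0) + t·d stays feasible for every t ≥ 0. Along this ray z = -3u - 4v changes by -7 per unit t, so z → −∞.

Unbounded: there is a feasible ray along which z → −∞.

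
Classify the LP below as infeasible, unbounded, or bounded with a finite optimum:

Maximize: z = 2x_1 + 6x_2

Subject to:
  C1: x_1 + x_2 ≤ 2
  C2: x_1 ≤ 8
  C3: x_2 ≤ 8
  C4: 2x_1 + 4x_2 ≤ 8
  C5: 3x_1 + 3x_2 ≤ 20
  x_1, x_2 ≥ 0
The point (0, 2) satisfies every constraint, so the LP is feasible; the constraints give x_1 ≤ 8 and x_2 ≤ 8, which with x_1, x_2 ≥ 0 keep the feasible region inside a bounded box. A feasible, bounded LP attains a finite optimum at a vertex.

The LP has an optimal solution: (0, 2) with z = 12.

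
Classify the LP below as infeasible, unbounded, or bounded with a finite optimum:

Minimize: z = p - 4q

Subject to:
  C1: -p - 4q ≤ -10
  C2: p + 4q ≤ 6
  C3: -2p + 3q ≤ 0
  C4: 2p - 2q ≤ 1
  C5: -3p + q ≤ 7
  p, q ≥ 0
C2 requires p + 4q ≤ 6, while C1 (-p - 4q ≤ -10) is equivalent to p + 4q ≥ 10. Together they would need 10 ≤ p + 4q ≤ 6, which is impossible since 10 > 6. No point satisfies all constraints.

The feasible region is empty; the LP is infeasible.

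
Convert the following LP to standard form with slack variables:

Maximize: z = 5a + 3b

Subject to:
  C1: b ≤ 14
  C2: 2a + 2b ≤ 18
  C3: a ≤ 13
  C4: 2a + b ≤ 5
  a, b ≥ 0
max z = 5a + 3b

s.t.
  b + s1 = 14
  2a + 2b + s2 = 18
  a + s3 = 13
  2a + b + s4 = 5
  a, b, s1, s2, s3, s4 ≥ 0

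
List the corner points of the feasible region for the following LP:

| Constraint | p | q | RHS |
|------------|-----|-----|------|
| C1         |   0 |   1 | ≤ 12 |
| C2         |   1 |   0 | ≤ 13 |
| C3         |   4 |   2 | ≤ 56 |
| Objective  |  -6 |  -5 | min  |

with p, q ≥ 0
Each vertex is the intersection of two constraint boundaries that also satisfies all remaining constraints:
  p = 0 and q = 0 → (0, 0)
  p = 13 and q = 0 → (13, 0)
  p = 13 and 4p + 2q = 56 → (13, 2)
  q = 12 and 4p + 2q = 56 → (8, 12)
  q = 12 and p = 0 → (0, 12)

Vertices: (0, 0), (13, 0), (13, 2), (8, 12), (0, 12)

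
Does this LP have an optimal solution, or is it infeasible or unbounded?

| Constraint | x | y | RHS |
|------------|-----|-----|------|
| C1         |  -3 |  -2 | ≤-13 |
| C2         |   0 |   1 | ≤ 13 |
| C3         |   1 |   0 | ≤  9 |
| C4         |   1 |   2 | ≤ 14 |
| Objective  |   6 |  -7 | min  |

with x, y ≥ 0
The point (0, 7) satisfies every constraint, so the LP is feasible; the constraints give x ≤ 9 and y ≤ 13, which with x, y ≥ 0 keep the feasible region inside a bounded box. A feasible, bounded LP attains a finite optimum at a vertex.

Feasible with finite optimum z* = -49 at (0, 7).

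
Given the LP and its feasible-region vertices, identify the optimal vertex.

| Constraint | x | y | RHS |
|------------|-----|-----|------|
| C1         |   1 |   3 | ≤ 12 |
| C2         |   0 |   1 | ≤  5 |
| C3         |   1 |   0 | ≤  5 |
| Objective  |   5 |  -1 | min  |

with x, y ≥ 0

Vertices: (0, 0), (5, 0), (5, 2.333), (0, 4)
Evaluating z = 5x - y at each vertex:
  (0, 0): z = 0
  (5, 0): z = 25
  (5, 2.333): z = 22.67
  (0, 4): z = -4

The smallest value is z = -4, attained at (0, 4).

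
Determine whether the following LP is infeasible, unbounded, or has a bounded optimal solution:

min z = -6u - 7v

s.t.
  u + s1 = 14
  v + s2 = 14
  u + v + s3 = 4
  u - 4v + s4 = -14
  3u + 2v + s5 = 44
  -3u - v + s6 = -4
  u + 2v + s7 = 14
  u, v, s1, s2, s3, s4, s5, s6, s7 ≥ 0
The point (0, 4) satisfies every constraint, so the LP is feasible; the constraints give u ≤ 14 and v ≤ 14, which with u, v ≥ 0 keep the feasible region inside a bounded box. A feasible, bounded LP attains a finite optimum at a vertex.

Evaluating z = -6u - 7v at each vertex:
  (0.1538, 3.538): z = -25.69
  (0.4, 3.6): z = -27.6
  (0, 4): z = -28

The LP has an optimal solution: (0, 4) with z = -28.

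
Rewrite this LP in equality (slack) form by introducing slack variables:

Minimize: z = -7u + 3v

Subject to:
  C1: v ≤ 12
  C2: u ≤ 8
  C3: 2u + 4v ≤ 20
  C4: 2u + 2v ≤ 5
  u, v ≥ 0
min z = -7u + 3v

s.t.
  v + s1 = 12
  u + s2 = 8
  2u + 4v + s3 = 20
  2u + 2v + s4 = 5
  u, v, s1, s2, s3, s4 ≥ 0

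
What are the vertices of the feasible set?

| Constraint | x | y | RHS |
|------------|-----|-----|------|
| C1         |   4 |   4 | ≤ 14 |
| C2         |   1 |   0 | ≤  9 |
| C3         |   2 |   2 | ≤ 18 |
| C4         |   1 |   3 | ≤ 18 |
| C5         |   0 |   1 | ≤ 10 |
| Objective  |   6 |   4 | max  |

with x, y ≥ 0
Each vertex is the intersection of two constraint boundaries that also satisfies all remaining constraints:
  x = 0 and y = 0 → (0, 0)
  4x + 4y = 14 and y = 0 → (3.5, 0)
  4x + 4y = 14 and x = 0 → (0, 3.5)

Vertices: (0, 0), (3.5, 0), (0, 3.5)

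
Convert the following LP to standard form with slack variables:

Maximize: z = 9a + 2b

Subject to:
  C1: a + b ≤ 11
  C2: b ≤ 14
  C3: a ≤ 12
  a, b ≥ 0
max z = 9a + 2b

s.t.
  a + b + s1 = 11
  b + s2 = 14
  a + s3 = 12
  a, b, s1, s2, s3 ≥ 0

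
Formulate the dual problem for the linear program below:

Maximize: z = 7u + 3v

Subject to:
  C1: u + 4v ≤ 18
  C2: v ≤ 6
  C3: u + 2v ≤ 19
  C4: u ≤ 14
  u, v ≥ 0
Minimize: z = 18y1 + 6y2 + 19y3 + 14y4

Subject to:
  C1: -y1 - y3 - y4 ≤ -7
  C2: -4y1 - y2 - 2y3 ≤ -3
  y1, y2, y3, y4 ≥ 0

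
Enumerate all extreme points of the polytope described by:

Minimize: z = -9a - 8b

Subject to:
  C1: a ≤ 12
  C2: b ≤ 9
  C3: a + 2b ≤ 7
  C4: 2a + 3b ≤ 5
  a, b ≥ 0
Each vertex is the intersection of two constraint boundaries that also satisfies all remaining constraints:
  a = 0 and b = 0 → (0, 0)
  2a + 3b = 5 and b = 0 → (2.5, 0)
  2a + 3b = 5 and a = 0 → (0, 1.667)

Vertices: (0, 0), (2.5, 0), (0, 1.667)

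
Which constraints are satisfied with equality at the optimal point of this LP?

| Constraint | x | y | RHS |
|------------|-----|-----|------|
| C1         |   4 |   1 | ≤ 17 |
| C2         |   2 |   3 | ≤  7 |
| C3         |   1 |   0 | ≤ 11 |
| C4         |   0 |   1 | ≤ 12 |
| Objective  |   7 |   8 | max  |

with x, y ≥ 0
Optimal: x = 3.5, y = 0
Slack at optimum:
  C1: slack = 3
  C2: slack = 0 (binding)
  C3: slack = 7.5
  C4: slack = 12
  x ≥ 0: x = 3.5
  y ≥ 0: y = 0 (binding)
Binding constraints: C2, y ≥ 0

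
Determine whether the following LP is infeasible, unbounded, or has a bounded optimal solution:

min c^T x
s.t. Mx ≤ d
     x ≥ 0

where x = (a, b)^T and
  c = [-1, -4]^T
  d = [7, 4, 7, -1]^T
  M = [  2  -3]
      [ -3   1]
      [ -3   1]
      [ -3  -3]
Feasible point: (0, 1) satisfies every constraint, so the LP is feasible.
Direction d = (1, 1): for each constraint row a, a·d ≤ 0 —
  (2)(1) + (-3)(1) = -1 ≤ 0
  (-3)(1) + (1)(1) = -2 ≤ 0
  (-3)(1) + (1)(1) = -2 ≤ 0
  (-3)(1) + (-3)(1) = -6 ≤ 0
and d ≥ 0, so (0, 1) + t·d stays feasible for every t ≥ 0. Along this ray z = -a - 4b changes by -5 per unit t, so z → −∞.

Unbounded: there is a feasible ray along which z → −∞.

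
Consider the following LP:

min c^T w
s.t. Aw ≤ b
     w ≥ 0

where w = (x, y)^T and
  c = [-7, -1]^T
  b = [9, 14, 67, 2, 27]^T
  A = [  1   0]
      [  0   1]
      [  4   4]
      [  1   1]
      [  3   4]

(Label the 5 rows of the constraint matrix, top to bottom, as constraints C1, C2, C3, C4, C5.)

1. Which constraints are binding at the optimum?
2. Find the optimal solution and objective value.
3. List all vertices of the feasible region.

1. C4, y ≥ 0
2. x = 2, y = 0, z = -14
3. (0, 0), (2, 0), (0, 2)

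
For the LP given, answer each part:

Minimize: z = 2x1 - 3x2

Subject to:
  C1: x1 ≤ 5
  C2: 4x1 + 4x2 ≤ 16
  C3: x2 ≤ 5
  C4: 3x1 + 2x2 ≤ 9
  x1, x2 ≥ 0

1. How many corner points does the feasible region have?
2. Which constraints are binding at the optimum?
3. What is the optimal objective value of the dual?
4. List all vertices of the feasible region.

1. 4
2. C2, x1 ≥ 0
3. -12 (by strong duality, equal to the primal optimum)
4. (0, 0), (3, 0), (1, 3), (0, 4)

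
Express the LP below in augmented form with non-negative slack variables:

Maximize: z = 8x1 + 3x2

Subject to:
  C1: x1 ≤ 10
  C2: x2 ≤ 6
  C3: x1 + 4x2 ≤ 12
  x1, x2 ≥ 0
max z = 8x1 + 3x2

s.t.
  x1 + s1 = 10
  x2 + s2 = 6
  x1 + 4x2 + s3 = 12
  x1, x2, s1, s2, s3 ≥ 0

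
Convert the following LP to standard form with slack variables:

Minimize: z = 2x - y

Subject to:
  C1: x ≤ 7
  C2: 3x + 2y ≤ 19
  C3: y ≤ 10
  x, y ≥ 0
min z = 2x - y

s.t.
  x + s1 = 7
  3x + 2y + s2 = 19
  y + s3 = 10
  x, y, s1, s2, s3 ≥ 0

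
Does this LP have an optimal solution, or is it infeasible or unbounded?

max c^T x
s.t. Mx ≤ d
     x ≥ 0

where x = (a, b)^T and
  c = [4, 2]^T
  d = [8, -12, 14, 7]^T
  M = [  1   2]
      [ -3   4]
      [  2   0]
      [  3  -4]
One constraint requires 3a - 4b ≤ 7, while the constraint -3a + 4b ≤ -12 is equivalent to 3a - 4b ≥ 12. Together they would need 12 ≤ 3a - 4b ≤ 7, which is impossible since 12 > 7. No point satisfies all constraints.

Infeasible: no point satisfies all constraints simultaneously.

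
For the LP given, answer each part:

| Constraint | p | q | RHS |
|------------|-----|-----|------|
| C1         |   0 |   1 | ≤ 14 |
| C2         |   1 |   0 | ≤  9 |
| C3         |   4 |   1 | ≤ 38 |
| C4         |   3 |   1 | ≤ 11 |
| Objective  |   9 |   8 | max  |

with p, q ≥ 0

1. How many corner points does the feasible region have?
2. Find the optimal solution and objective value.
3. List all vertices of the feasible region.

1. 3
2. p = 0, q = 11, z = 88
3. (0, 0), (3.667, 0), (0, 11)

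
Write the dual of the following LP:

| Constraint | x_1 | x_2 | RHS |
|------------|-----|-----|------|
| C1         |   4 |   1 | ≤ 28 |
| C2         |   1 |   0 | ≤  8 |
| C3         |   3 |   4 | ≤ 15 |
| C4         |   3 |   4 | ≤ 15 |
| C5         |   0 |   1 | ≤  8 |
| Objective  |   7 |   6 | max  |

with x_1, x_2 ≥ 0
Minimize: z = 28y1 + 8y2 + 15y3 + 15y4 + 8y5

Subject to:
  C1: -4y1 - y2 - 3y3 - 3y4 ≤ -7
  C2: -y1 - 4y3 - 4y4 - y5 ≤ -6
  y1, y2, y3, y4, y5 ≥ 0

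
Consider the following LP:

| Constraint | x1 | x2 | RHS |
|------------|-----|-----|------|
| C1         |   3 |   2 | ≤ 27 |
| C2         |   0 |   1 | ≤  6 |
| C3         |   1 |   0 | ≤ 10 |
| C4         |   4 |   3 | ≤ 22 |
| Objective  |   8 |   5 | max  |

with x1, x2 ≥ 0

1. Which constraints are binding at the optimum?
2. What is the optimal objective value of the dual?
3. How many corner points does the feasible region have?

1. C4, x2 ≥ 0
2. 44 (by strong duality, equal to the primal optimum)
3. 4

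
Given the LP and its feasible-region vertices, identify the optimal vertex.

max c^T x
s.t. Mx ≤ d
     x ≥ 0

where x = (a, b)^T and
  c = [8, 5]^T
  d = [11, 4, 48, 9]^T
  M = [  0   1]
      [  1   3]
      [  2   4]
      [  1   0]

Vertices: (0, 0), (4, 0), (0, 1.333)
Evaluating z = 8a + 5b at each vertex:
  (0, 0): z = 0
  (4, 0): z = 32
  (0, 1.333): z = 6.667

The largest value is z = 32, attained at (4, 0).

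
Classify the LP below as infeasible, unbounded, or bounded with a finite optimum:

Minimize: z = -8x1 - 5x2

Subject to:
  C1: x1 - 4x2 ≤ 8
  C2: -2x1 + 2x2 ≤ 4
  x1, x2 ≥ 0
Feasible point: (0, 0) satisfies every constraint, so the LP is feasible.
Direction d = (1, 1): for each constraint row a, a·d ≤ 0 —
  (1)(1) + (-4)(1) = -3 ≤ 0
  (-2)(1) + (2)(1) = 0 ≤ 0
and d ≥ 0, so (0, 0) + t·d stays feasible for every t ≥ 0. Along this ray z = -8x1 - 5x2 changes by -13 per unit t, so z → −∞.

The LP is unbounded; z can be made arbitrarily small.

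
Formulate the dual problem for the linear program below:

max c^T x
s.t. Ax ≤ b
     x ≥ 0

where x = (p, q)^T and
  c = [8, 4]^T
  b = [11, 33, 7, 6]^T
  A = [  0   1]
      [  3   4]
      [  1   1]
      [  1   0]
Minimize: z = 11y1 + 33y2 + 7y3 + 6y4

Subject to:
  C1: -3y2 - y3 - y4 ≤ -8
  C2: -y1 - 4y2 - y3 ≤ -4
  y1, y2, y3, y4 ≥ 0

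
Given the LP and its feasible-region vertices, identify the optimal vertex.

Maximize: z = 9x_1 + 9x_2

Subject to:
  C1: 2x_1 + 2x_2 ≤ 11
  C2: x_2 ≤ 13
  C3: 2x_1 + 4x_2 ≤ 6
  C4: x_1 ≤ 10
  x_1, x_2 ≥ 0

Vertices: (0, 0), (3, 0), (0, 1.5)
(3, 0) with z = 27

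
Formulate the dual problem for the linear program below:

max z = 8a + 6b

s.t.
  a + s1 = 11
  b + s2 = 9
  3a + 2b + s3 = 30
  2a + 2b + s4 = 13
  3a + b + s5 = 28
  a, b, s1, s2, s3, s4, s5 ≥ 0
Minimize: z = 11y1 + 9y2 + 30y3 + 13y4 + 28y5

Subject to:
  C1: -y1 - 3y3 - 2y4 - 3y5 ≤ -8
  C2: -y2 - 2y3 - 2y4 - y5 ≤ -6
  y1, y2, y3, y4, y5 ≥ 0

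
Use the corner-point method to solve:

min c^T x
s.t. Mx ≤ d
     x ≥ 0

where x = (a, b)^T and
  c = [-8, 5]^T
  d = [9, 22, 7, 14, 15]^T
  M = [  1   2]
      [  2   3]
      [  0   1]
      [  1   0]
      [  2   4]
Each vertex is the intersection of two constraint boundaries that also satisfies all remaining constraints:
  a = 0 and b = 0 → (0, 0)
  2a + 4b = 15 and b = 0 → (7.5, 0)
  2a + 4b = 15 and a = 0 → (0, 3.75)

Evaluating z = -8a + 5b at each vertex:
  (0, 0): z = 0
  (7.5, 0): z = -60
  (0, 3.75): z = 18.75

The minimum is at (7.5, 0) with z = -60.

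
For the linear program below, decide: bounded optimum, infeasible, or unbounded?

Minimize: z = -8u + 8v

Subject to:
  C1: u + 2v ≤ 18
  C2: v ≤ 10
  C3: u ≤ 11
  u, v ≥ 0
The point (11, 0) satisfies every constraint, so the LP is feasible; the constraints give u ≤ 11 and v ≤ 10, which with u, v ≥ 0 keep the feasible region inside a bounded box. A feasible, bounded LP attains a finite optimum at a vertex.

Feasible with finite optimum z* = -88 at (11, 0).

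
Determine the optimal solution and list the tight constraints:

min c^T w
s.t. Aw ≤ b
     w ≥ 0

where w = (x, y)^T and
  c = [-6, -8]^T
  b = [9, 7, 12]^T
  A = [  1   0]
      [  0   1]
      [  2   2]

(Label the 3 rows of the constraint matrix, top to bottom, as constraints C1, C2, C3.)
Optimal: x = 0, y = 6
Binding: C3, x ≥ 0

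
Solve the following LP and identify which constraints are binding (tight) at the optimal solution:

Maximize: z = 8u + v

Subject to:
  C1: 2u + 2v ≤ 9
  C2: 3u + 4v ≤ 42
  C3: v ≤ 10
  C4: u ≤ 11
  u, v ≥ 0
Optimal: u = 4.5, v = 0
Slack at optimum:
  C1: slack = 0 (binding)
  C2: slack = 28.5
  C3: slack = 10
  C4: slack = 6.5
  u ≥ 0: u = 4.5
  v ≥ 0: v = 0 (binding)
Binding constraints: C1, v ≥ 0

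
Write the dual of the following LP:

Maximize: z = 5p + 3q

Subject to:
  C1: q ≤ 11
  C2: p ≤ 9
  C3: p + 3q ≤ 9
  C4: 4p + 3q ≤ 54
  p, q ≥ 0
Minimize: z = 11y1 + 9y2 + 9y3 + 54y4

Subject to:
  C1: -y2 - y3 - 4y4 ≤ -5
  C2: -y1 - 3y3 - 3y4 ≤ -3
  y1, y2, y3, y4 ≥ 0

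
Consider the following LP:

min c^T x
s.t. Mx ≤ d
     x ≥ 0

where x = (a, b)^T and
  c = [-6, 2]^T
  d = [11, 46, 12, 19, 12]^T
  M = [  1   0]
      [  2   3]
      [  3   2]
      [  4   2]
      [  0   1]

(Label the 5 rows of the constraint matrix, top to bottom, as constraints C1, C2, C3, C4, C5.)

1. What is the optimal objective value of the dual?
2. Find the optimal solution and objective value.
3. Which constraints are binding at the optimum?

1. -24 (by strong duality, equal to the primal optimum)
2. a = 4, b = 0, z = -24
3. C3, b ≥ 0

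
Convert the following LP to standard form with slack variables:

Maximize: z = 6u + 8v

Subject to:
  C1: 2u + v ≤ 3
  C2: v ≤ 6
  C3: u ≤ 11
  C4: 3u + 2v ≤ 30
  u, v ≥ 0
max z = 6u + 8v

s.t.
  2u + v + s1 = 3
  v + s2 = 6
  u + s3 = 11
  3u + 2v + s4 = 30
  u, v, s1, s2, s3, s4 ≥ 0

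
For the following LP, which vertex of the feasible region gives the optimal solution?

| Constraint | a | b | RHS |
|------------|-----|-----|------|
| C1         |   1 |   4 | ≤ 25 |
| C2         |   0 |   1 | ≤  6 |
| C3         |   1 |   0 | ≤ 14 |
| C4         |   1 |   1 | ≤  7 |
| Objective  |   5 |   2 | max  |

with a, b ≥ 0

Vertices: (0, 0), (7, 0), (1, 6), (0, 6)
(7, 0) with z = 35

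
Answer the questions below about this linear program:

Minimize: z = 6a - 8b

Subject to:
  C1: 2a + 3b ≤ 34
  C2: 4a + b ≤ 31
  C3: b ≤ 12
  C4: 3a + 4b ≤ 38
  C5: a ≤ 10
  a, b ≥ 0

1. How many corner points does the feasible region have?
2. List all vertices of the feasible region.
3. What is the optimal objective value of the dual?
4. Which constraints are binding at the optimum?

1. 4
2. (0, 0), (7.75, 0), (6.615, 4.538), (0, 9.5)
3. -76 (by strong duality, equal to the primal optimum)
4. C4, a ≥ 0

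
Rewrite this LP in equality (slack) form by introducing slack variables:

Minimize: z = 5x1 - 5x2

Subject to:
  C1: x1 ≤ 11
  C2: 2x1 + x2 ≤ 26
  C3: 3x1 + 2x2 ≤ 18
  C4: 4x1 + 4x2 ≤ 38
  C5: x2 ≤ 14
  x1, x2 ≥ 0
min z = 5x1 - 5x2

s.t.
  x1 + s1 = 11
  2x1 + x2 + s2 = 26
  3x1 + 2x2 + s3 = 18
  4x1 + 4x2 + s4 = 38
  x2 + s5 = 14
  x1, x2, s1, s2, s3, s4, s5 ≥ 0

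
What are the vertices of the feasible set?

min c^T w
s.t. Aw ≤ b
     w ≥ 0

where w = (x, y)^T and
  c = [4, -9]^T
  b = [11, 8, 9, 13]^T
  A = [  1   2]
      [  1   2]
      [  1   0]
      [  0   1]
Each vertex is the intersection of two constraint boundaries that also satisfies all remaining constraints:
  x = 0 and y = 0 → (0, 0)
  x + 2y = 8 and y = 0 → (8, 0)
  x + 2y = 8 and x = 0 → (0, 4)

Vertices: (0, 0), (8, 0), (0, 4)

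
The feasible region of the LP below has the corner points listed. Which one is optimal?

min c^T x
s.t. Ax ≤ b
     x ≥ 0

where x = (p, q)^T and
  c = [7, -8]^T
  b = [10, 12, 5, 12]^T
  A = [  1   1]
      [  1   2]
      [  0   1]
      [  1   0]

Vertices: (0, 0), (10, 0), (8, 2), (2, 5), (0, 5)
Evaluating z = 7p - 8q at each vertex:
  (0, 0): z = 0
  (10, 0): z = 70
  (8, 2): z = 40
  (2, 5): z = -26
  (0, 5): z = -40

The smallest value is z = -40, attained at (0, 5).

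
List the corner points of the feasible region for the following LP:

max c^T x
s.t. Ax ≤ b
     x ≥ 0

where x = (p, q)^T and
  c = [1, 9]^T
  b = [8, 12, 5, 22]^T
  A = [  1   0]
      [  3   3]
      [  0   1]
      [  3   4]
Each vertex is the intersection of two constraint boundaries that also satisfies all remaining constraints:
  p = 0 and q = 0 → (0, 0)
  3p + 3q = 12 and q = 0 → (4, 0)
  3p + 3q = 12 and p = 0 → (0, 4)

Vertices: (0, 0), (4, 0), (0, 4)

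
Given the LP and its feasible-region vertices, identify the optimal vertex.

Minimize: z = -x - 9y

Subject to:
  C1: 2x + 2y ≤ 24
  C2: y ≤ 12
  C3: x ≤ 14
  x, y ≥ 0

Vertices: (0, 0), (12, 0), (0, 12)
Evaluating z = -x - 9y at each vertex:
  (0, 0): z = 0
  (12, 0): z = -12
  (0, 12): z = -108

The smallest value is z = -108, attained at (0, 12).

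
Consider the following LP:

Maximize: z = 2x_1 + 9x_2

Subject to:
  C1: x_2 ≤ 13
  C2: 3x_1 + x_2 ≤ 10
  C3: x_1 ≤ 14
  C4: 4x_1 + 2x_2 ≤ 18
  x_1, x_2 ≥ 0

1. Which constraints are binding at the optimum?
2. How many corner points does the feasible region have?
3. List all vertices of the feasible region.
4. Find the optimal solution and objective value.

1. C4, x_1 ≥ 0
2. 4
3. (0, 0), (3.333, 0), (1, 7), (0, 9)
4. x_1 = 0, x_2 = 9, z = 81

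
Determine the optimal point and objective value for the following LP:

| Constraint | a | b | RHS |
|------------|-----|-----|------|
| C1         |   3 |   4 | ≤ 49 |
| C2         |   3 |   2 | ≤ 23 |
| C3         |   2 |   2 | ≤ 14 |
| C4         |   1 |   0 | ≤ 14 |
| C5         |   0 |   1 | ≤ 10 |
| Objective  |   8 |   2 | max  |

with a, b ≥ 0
Each vertex is the intersection of two constraint boundaries that also satisfies all remaining constraints:
  a = 0 and b = 0 → (0, 0)
  2a + 2b = 14 and b = 0 → (7, 0)
  2a + 2b = 14 and a = 0 → (0, 7)

Evaluating z = 8a + 2b at each vertex:
  (0, 0): z = 0
  (7, 0): z = 56
  (0, 7): z = 14

The maximum is at (7, 0) with z = 56.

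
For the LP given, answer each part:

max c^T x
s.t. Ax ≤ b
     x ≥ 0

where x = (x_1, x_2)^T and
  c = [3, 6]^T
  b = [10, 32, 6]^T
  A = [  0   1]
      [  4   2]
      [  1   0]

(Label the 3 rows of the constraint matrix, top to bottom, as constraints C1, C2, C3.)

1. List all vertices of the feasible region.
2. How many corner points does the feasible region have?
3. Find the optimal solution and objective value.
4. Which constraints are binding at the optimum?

1. (0, 0), (6, 0), (6, 4), (3, 10), (0, 10)
2. 5
3. x_1 = 3, x_2 = 10, z = 69
4. C1, C2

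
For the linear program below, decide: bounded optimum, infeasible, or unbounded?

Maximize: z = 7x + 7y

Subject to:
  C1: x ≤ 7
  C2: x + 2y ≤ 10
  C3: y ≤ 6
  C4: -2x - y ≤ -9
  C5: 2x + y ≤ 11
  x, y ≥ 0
The point (4, 3) satisfies every constraint, so the LP is feasible; the constraints give x ≤ 7 and y ≤ 6, which with x, y ≥ 0 keep the feasible region inside a bounded box. A feasible, bounded LP attains a finite optimum at a vertex.

Evaluating z = 7x + 7y at each vertex:
  (4.5, 0): z = 31.5
  (5.5, 0): z = 38.5
  (4, 3): z = 49
  (2.667, 3.667): z = 44.33

Bounded optimum: z* = 49 at (4, 3).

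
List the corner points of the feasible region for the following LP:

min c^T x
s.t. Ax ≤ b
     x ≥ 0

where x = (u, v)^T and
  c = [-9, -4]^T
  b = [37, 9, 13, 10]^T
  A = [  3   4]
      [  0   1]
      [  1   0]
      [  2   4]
Each vertex is the intersection of two constraint boundaries that also satisfies all remaining constraints:
  u = 0 and v = 0 → (0, 0)
  2u + 4v = 10 and v = 0 → (5, 0)
  2u + 4v = 10 and u = 0 → (0, 2.5)

Vertices: (0, 0), (5, 0), (0, 2.5)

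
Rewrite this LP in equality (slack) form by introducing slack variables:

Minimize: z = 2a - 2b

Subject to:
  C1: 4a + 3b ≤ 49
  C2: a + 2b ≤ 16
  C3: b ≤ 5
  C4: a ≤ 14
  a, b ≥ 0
min z = 2a - 2b

s.t.
  4a + 3b + s1 = 49
  a + 2b + s2 = 16
  b + s3 = 5
  a + s4 = 14
  a, b, s1, s2, s3, s4 ≥ 0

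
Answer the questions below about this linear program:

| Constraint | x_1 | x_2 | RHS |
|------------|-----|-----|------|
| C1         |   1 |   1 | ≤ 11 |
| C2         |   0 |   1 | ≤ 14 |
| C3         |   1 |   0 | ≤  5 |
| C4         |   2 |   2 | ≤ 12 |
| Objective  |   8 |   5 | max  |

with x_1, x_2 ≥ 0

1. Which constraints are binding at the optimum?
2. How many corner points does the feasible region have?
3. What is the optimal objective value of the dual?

1. C3, C4
2. 4
3. 45 (by strong duality, equal to the primal optimum)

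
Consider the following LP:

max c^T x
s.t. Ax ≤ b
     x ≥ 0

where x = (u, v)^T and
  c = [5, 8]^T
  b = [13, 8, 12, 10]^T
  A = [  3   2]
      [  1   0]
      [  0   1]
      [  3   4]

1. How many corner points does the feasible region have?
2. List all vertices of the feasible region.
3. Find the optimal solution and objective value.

1. 3
2. (0, 0), (3.333, 0), (0, 2.5)
3. u = 0, v = 2.5, z = 20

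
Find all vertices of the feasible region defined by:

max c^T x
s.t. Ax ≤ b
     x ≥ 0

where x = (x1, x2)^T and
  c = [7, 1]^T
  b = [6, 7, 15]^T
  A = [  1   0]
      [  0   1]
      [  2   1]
Each vertex is the intersection of two constraint boundaries that also satisfies all remaining constraints:
  x1 = 0 and x2 = 0 → (0, 0)
  x1 = 6 and x2 = 0 → (6, 0)
  x1 = 6 and 2x1 + x2 = 15 → (6, 3)
  x2 = 7 and 2x1 + x2 = 15 → (4, 7)
  x2 = 7 and x1 = 0 → (0, 7)

Vertices: (0, 0), (6, 0), (6, 3), (4, 7), (0, 7)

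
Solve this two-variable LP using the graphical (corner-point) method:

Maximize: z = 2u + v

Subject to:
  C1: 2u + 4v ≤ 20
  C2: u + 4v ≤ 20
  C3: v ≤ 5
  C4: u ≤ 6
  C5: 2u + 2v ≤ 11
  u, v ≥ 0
u = 5.5, v = 0, z = 11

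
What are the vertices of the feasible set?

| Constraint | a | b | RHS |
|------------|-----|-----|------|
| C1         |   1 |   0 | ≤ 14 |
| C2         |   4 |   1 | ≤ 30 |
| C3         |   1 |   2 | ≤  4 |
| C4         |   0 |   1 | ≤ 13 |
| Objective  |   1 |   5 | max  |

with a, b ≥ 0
Each vertex is the intersection of two constraint boundaries that also satisfies all remaining constraints:
  a = 0 and b = 0 → (0, 0)
  a + 2b = 4 and b = 0 → (4, 0)
  a + 2b = 4 and a = 0 → (0, 2)

Vertices: (0, 0), (4, 0), (0, 2)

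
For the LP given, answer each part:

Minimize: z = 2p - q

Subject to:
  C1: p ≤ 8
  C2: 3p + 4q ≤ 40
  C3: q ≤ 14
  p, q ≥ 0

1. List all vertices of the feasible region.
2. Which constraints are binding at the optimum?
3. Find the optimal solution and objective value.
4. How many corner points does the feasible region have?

1. (0, 0), (8, 0), (8, 4), (0, 10)
2. C2, p ≥ 0
3. p = 0, q = 10, z = -10
4. 4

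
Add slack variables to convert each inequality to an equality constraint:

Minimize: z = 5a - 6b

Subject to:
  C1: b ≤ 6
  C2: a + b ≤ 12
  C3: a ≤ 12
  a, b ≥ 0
min z = 5a - 6b

s.t.
  b + s1 = 6
  a + b + s2 = 12
  a + s3 = 12
  a, b, s1, s2, s3 ≥ 0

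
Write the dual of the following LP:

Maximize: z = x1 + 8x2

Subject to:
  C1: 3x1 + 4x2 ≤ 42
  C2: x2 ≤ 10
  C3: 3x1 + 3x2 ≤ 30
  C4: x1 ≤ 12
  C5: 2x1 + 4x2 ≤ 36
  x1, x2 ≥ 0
Minimize: z = 42y1 + 10y2 + 30y3 + 12y4 + 36y5

Subject to:
  C1: -3y1 - 3y3 - y4 - 2y5 ≤ -1
  C2: -4y1 - y2 - 3y3 - 4y5 ≤ -8
  y1, y2, y3, y4, y5 ≥ 0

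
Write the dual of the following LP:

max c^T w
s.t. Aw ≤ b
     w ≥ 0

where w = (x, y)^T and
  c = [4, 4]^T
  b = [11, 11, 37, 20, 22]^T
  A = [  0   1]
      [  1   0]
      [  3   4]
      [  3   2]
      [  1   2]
Minimize: z = 11y1 + 11y2 + 37y3 + 20y4 + 22y5

Subject to:
  C1: -y2 - 3y3 - 3y4 - y5 ≤ -4
  C2: -y1 - 4y3 - 2y4 - 2y5 ≤ -4
  y1, y2, y3, y4, y5 ≥ 0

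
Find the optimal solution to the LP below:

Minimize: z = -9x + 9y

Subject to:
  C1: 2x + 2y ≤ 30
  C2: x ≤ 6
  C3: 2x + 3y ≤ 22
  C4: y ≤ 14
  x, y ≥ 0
Each vertex is the intersection of two constraint boundaries that also satisfies all remaining constraints:
  x = 0 and y = 0 → (0, 0)
  x = 6 and y = 0 → (6, 0)
  x = 6 and 2x + 3y = 22 → (6, 3.333)
  2x + 3y = 22 and x = 0 → (0, 7.333)

Evaluating z = -9x + 9y at each vertex:
  (0, 0): z = 0
  (6, 0): z = -54
  (6, 3.333): z = -24
  (0, 7.333): z = 66

The minimum is at (6, 0) with z = -54.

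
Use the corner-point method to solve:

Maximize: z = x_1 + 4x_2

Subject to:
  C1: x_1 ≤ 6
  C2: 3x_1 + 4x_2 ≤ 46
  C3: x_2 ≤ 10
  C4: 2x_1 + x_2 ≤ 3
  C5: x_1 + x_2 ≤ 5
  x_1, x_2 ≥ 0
x_1 = 0, x_2 = 3, z = 12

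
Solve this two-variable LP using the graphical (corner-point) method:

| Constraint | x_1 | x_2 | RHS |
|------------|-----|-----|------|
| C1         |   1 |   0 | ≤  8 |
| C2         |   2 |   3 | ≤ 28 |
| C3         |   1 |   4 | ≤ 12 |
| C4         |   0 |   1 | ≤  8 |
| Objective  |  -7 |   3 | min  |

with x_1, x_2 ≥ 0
Each vertex is the intersection of two constraint boundaries that also satisfies all remaining constraints:
  x_1 = 0 and x_2 = 0 → (0, 0)
  x_1 = 8 and x_2 = 0 → (8, 0)
  x_1 = 8 and x_1 + 4x_2 = 12 → (8, 1)
  x_1 + 4x_2 = 12 and x_1 = 0 → (0, 3)

Evaluating z = -7x_1 + 3x_2 at each vertex:
  (0, 0): z = 0
  (8, 0): z = -56
  (8, 1): z = -53
  (0, 3): z = 9

The minimum is at (8, 0) with z = -56.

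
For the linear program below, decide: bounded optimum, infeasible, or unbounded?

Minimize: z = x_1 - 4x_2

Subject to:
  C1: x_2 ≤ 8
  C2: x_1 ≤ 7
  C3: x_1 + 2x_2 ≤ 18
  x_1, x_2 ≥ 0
The point (0, 8) satisfies every constraint, so the LP is feasible; the constraints give x_1 ≤ 7 and x_2 ≤ 8, which with x_1, x_2 ≥ 0 keep the feasible region inside a bounded box. A feasible, bounded LP attains a finite optimum at a vertex.

Evaluating z = x_1 - 4x_2 at each vertex:
  (0, 0): z = 0
  (7, 0): z = 7
  (7, 5.5): z = -15
  (2, 8): z = -30
  (0, 8): z = -32

Bounded optimum: z* = -32 at (0, 8).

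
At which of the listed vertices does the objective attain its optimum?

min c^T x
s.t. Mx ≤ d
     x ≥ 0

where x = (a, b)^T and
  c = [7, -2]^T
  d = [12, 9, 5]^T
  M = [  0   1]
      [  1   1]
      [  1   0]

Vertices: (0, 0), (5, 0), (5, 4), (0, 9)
Evaluating z = 7a - 2b at each vertex:
  (0, 0): z = 0
  (5, 0): z = 35
  (5, 4): z = 27
  (0, 9): z = -18

The smallest value is z = -18, attained at (0, 9).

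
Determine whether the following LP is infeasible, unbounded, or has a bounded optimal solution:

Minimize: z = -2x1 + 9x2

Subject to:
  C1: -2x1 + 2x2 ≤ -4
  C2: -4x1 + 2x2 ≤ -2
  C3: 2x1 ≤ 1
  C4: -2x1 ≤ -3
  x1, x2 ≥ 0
C3 requires 2x1 ≤ 1, while C4 (-2x1 ≤ -3) is equivalent to 2x1 ≥ 3. Together they would need 3 ≤ 2x1 ≤ 1, which is impossible since 3 > 1. No point satisfies all constraints.

Infeasible: no point satisfies all constraints simultaneously.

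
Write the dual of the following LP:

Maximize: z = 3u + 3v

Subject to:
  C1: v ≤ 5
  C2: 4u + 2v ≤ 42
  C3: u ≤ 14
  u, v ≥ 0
Minimize: z = 5y1 + 42y2 + 14y3

Subject to:
  C1: -4y2 - y3 ≤ -3
  C2: -y1 - 2y2 ≤ -3
  y1, y2, y3 ≥ 0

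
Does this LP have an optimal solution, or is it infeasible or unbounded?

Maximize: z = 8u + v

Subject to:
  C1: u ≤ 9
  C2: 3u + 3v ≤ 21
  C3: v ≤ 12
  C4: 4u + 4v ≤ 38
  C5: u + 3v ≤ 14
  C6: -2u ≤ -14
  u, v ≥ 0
The point (7, 0) satisfies every constraint, so the LP is feasible; the constraints give u ≤ 9 and v ≤ 12, which with u, v ≥ 0 keep the feasible region inside a bounded box. A feasible, bounded LP attains a finite optimum at a vertex.

Evaluating z = 8u + v at each vertex:
  (7, 0): z = 56

The LP has an optimal solution: (7, 0) with z = 56.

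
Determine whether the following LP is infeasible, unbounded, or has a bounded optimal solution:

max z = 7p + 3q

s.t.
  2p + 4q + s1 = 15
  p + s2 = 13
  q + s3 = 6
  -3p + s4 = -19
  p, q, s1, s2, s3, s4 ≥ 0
The point (7.5, 0) satisfies every constraint, so the LP is feasible; the constraints give p ≤ 13 and q ≤ 6, which with p, q ≥ 0 keep the feasible region inside a bounded box. A feasible, bounded LP attains a finite optimum at a vertex.

Evaluating z = 7p + 3q at each vertex:
  (6.333, 0): z = 44.33
  (7.5, 0): z = 52.5
  (6.333, 0.5833): z = 46.08

Bounded optimum: z* = 52.5 at (7.5, 0).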